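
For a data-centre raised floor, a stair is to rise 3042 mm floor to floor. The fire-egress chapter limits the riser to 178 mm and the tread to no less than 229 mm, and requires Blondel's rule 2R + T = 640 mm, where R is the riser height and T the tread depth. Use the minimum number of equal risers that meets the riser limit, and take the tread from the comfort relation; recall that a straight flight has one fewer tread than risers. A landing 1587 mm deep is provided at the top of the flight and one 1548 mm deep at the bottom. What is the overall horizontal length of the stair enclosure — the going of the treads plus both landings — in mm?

⌈3042/178⌉ = 18 risers.
R = 3042 ÷ 18 = 169 mm.
From 2R + T = 640: T = 640 − 338 = 302 mm.
Going = (18 − 1) × 302 = 5134 mm.
Add landings: 5134 + 1587 + 1548 = 8269 mm.

8269 mm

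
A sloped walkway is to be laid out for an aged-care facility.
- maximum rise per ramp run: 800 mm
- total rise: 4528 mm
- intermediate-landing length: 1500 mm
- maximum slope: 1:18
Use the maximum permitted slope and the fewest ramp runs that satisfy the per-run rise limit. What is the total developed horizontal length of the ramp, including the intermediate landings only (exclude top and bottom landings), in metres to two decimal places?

⌈4528/800⌉ = 6 ramp runs. That means 5 intermediate landings.
Horizontal run for 4528 mm of rise at 1:18 is 4528 × 18 = 81504 mm.
Intermediate landings: 5 × 1500 = 7500 mm.
Total developed length = 81504 + 7500 = 89004 mm.
= 89.00 m.

89.00 m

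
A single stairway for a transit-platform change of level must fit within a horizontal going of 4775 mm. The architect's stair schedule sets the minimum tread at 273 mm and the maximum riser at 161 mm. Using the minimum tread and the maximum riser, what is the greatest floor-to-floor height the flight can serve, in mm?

2898 mm

4775 / 273 = 17.49, so 17 treads fit.
Risers = treads + 1 = 18.
Maximum height = 18 × 161 = 2898 mm.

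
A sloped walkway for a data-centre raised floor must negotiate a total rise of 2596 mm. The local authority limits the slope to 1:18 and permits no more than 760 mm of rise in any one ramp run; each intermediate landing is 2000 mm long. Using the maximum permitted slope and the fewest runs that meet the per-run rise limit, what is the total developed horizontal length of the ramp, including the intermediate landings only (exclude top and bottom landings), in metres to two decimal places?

52.73 m

At most 760 each: 2596/760 = 3.42, giving 4 ramp runs. That means 3 intermediate landings.
Ramp run (horizontal) at 1:18: 2596 × 18 = 46728 mm.
3 intermediate landings contribute 3 × 2000 = 6000 mm.
Total developed length = 46728 + 6000 = 52728 mm.
= 52.73 m.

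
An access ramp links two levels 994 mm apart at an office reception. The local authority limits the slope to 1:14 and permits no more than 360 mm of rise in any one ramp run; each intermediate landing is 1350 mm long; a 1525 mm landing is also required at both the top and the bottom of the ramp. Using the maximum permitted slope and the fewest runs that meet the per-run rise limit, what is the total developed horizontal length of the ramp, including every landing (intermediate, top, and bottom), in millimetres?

19666 mm

⌈994/360⌉ = 3 ramp runs. That means 2 intermediate landings.
Horizontal run for 994 mm of rise at 1:14 is 994 × 14 = 13916 mm.
2 intermediate landings contribute 2 × 1350 = 2700 mm.
Top and bottom landings: 2 × 1525 = 3050 mm.
Total = 13916 + 2700 + 3050 = 19666 mm.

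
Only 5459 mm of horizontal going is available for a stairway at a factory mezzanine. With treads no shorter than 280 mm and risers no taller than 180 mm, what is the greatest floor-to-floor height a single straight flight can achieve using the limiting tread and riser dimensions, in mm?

3600 mm

Treads that fit: ⌊5459 / 280⌋ = 19.
Risers = treads + 1 = 20.
Maximum height = 20 × 180 = 3600 mm.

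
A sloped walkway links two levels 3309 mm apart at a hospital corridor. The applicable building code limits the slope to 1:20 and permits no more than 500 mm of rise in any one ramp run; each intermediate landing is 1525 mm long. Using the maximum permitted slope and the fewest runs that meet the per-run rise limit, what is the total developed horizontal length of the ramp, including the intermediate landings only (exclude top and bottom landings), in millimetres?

75330 mm

⌈3309/500⌉ = 7 ramp runs. That means 6 intermediate landings.
Horizontal run for 3309 mm of rise at 1:20 is 3309 × 20 = 66180 mm.
6 intermediate landings contribute 6 × 1525 = 9150 mm.
Total developed length = 66180 + 9150 = 75330 mm.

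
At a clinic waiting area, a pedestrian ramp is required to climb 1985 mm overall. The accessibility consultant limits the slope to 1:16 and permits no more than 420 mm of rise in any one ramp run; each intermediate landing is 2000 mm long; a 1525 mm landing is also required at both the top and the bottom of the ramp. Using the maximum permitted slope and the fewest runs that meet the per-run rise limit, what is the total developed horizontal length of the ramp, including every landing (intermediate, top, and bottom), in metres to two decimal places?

At most 420 each: 1985/420 = 4.73, giving 5 ramp runs. That means 4 intermediate landings.
Horizontal run for 1985 mm of rise at 1:16 is 1985 × 16 = 31760 mm.
Intermediate landings: 4 × 2000 = 8000 mm.
Top and bottom landings: 2 × 1525 = 3050 mm.
Total = 31760 + 8000 + 3050 = 42810 mm.
= 42.81 m.

42.81 m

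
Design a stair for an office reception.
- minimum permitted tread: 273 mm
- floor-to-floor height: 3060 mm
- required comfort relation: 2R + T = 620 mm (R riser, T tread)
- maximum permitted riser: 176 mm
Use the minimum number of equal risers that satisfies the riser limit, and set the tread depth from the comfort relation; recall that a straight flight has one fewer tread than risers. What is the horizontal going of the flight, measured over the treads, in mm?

4760 mm

At most 176 each: 3060/176 = 17.39, giving 18 risers.
R = 3060 ÷ 18 = 170 mm.
T = 620 − 2·170 = 280 mm, which satisfies the 273 mm minimum.
Going = (18 − 1) × 280 = 4760 mm.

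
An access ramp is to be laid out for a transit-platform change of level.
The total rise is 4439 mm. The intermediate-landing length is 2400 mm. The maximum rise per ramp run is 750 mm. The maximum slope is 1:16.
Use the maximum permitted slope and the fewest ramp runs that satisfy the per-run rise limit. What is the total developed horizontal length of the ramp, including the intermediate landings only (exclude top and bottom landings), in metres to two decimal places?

At most 750 each: 4439/750 = 5.92, giving 6 ramp runs. That means 5 intermediate landings.
Ramp run (horizontal) at 1:16: 4439 × 16 = 71024 mm.
Intermediate landings: 5 × 2400 = 12000 mm.
Total developed length = 71024 + 12000 = 83024 mm.
= 83.02 m.

83.02 m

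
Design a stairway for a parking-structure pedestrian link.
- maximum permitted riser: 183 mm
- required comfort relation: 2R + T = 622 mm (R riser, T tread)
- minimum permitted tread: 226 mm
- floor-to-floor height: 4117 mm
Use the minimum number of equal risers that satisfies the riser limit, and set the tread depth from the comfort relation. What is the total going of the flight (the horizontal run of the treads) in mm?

⌈4117/183⌉ = 23 risers.
Each riser is 4117/23 = 179 mm (≤ 183 mm).
T = 622 − 2·179 = 264 mm, which satisfies the 226 mm minimum.
Going = (23 − 1) × 264 = 5808 mm.

5808 mm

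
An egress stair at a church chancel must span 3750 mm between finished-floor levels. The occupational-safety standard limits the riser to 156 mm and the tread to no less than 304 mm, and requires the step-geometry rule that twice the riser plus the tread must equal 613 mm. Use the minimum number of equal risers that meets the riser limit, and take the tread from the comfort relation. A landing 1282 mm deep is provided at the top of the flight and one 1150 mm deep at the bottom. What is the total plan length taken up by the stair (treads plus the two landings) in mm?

9944 mm

3750 / 156 = 24.04, so 25 risers are needed.
Riser R = 3750 / 25 = 150 mm, within the 156 mm limit.
Tread T = 613 − 2 × 150 = 313 mm (≥ 304 mm).
Treads = 25 − 1 = 24; going = 24 × 313 = 7512 mm.
Add landings: 7512 + 1282 + 1150 = 9944 mm.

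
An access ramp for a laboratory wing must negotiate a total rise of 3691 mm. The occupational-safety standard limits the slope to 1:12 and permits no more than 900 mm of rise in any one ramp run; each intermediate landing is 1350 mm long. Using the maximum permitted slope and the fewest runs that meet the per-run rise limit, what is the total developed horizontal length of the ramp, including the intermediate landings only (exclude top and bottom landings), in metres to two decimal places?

3691 / 900 = 4.101 → round up to 5 ramp runs. That means 4 intermediate landings.
Ramp run (horizontal) at 1:12: 3691 × 12 = 44292 mm.
Intermediate landings: 4 × 1350 = 5400 mm.
Developed length = 44292 + 5400 = 49692 mm.
= 49.69 m.

49.69 m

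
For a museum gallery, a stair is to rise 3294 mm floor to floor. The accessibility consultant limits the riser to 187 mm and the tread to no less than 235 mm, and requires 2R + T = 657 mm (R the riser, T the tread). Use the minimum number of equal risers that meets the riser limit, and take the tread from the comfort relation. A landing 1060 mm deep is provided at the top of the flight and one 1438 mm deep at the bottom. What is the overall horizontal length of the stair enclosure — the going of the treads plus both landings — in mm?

7445 mm

3294 / 187 = 17.61, so 18 risers are needed.
R = 3294 ÷ 18 = 183 mm.
Tread T = 657 − 2 × 183 = 291 mm (≥ 235 mm).
Going = (18 − 1) × 291 = 4947 mm.
Add landings: 4947 + 1060 + 1438 = 7445 mm.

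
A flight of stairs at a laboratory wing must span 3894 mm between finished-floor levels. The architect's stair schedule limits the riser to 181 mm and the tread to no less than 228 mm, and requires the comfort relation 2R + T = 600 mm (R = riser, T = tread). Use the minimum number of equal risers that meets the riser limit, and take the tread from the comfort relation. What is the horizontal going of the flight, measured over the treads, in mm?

5166 mm

⌈3894/181⌉ = 22 risers.
Each riser is 3894/22 = 177 mm (≤ 181 mm).
From 2R + T = 600: T = 600 − 354 = 246 mm.
Treads = 22 − 1 = 21; going = 21 × 246 = 5166 mm.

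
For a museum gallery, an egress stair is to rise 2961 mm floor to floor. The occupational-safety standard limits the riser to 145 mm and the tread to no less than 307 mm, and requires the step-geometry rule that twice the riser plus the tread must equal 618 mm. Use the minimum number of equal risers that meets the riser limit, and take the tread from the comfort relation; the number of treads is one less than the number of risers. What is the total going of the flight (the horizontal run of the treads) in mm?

At most 145 each: 2961/145 = 20.42, giving 21 risers.
Riser R = 2961 / 21 = 141 mm, within the 145 mm limit.
From 2R + T = 618: T = 618 − 282 = 336 mm.
Going = (21 − 1) × 336 = 6720 mm.

6720 mm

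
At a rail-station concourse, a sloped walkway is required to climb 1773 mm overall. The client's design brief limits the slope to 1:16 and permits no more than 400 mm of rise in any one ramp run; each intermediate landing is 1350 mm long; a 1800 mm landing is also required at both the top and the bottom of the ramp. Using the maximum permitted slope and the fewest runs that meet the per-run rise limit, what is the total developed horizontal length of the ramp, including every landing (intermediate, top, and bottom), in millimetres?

⌈1773/400⌉ = 5 ramp runs. That means 4 intermediate landings.
Ramp run (horizontal) at 1:16: 1773 × 16 = 28368 mm.
4 intermediate landings contribute 4 × 1350 = 5400 mm.
Top and bottom landings: 2 × 1800 = 3600 mm.
Total = 28368 + 5400 + 3600 = 37368 mm.

37368 mm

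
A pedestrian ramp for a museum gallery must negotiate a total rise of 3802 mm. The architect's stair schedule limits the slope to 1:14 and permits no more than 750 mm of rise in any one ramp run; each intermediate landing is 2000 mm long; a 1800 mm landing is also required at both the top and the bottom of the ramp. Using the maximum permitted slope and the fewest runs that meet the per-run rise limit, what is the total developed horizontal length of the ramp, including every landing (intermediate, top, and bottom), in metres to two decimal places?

3802 / 750 = 5.07, so 6 ramp runs are needed. That means 5 intermediate landings.
Horizontal run for 3802 mm of rise at 1:14 is 3802 × 14 = 53228 mm.
5 intermediate landings contribute 5 × 2000 = 10000 mm.
Top and bottom landings: 2 × 1800 = 3600 mm.
Total = 53228 + 10000 + 3600 = 66828 mm.
= 66.83 m.

66.83 m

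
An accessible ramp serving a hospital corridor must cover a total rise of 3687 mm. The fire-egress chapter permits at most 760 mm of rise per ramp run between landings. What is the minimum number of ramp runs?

5 runs

3687 / 760 = 4.851 → round up to 5 ramp runs.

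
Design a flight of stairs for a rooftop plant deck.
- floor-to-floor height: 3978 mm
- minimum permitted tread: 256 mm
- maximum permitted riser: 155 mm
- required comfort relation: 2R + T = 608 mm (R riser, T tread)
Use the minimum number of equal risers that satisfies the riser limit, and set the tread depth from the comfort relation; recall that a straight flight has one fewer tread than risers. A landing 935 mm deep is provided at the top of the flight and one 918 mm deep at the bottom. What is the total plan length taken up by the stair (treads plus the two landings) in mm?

3978 / 155 = 25.66, so 26 risers are needed.
R = 3978 ÷ 26 = 153 mm.
Tread T = 608 − 2 × 153 = 302 mm (≥ 256 mm).
Treads = 26 − 1 = 25; going = 25 × 302 = 7550 mm.
Enclosure = 7550 + 935 + 918 = 9403 mm.

9403 mm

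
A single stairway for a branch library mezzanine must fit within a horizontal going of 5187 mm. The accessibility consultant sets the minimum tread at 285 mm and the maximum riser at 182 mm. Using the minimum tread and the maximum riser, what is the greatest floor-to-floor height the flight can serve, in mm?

5187 / 285 = 18.20, so 18 treads fit.
Risers = treads + 1 = 19.
Maximum height = 19 × 182 = 3458 mm.

3458 mm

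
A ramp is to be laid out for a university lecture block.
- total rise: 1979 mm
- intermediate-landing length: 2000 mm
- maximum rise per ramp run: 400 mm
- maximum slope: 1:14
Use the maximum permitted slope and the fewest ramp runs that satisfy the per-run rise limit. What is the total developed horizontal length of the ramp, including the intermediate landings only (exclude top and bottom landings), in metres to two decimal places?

1979 / 400 = 4.947 → round up to 5 ramp runs. That means 4 intermediate landings.
Ramp run (horizontal) at 1:14: 1979 × 14 = 27706 mm.
Intermediate landings: 4 × 2000 = 8000 mm.
Developed length = 27706 + 8000 = 35706 mm.
= 35.71 m.

35.71 m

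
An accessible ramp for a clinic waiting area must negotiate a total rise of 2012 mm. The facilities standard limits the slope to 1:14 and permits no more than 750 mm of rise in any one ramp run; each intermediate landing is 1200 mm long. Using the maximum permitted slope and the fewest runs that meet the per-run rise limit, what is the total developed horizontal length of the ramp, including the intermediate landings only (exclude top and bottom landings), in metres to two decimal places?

⌈2012/750⌉ = 3 ramp runs. That means 2 intermediate landings.
Horizontal run for 2012 mm of rise at 1:14 is 2012 × 14 = 28168 mm.
Intermediate landings: 2 × 1200 = 2400 mm.
Total developed length = 28168 + 2400 = 30568 mm.
= 30.57 m.

30.57 m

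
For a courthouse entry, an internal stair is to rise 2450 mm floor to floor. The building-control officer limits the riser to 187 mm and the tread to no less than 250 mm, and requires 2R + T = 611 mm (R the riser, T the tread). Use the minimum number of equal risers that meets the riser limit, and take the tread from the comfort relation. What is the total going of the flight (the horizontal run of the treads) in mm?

At most 187 each: 2450/187 = 13.10, giving 14 risers.
Riser R = 2450 / 14 = 175 mm, within the 187 mm limit.
From 2R + T = 611: T = 611 − 350 = 261 mm.
Treads = 14 − 1 = 13; going = 13 × 261 = 3393 mm.

3393 mm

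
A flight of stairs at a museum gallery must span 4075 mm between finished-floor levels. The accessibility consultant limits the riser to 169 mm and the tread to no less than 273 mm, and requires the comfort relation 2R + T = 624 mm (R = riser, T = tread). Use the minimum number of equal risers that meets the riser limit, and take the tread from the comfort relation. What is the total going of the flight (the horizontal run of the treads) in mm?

4075 / 169 = 24.11, so 25 risers are needed.
Riser R = 4075 / 25 = 163 mm, within the 169 mm limit.
From 2R + T = 624: T = 624 − 326 = 298 mm.
Going = (25 − 1) × 298 = 7152 mm.

7152 mm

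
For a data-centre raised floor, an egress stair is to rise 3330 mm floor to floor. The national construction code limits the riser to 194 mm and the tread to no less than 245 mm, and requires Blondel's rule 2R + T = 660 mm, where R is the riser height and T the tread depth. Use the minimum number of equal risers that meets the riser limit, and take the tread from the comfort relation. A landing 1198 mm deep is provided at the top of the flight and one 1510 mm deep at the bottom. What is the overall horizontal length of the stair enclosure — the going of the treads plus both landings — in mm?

7638 mm

⌈3330/194⌉ = 18 risers.
R = 3330 ÷ 18 = 185 mm.
T = 660 − 2·185 = 290 mm, which satisfies the 245 mm minimum.
Treads = 18 − 1 = 17; going = 17 × 290 = 4930 mm.
Add landings: 4930 + 1198 + 1510 = 7638 mm.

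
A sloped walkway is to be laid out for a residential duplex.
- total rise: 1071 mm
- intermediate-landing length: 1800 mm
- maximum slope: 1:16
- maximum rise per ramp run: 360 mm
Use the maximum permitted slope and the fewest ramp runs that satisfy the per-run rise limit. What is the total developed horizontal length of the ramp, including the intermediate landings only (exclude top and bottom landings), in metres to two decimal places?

20.74 m

1071 / 360 = 2.975 → round up to 3 ramp runs. That means 2 intermediate landings.
Horizontal run for 1071 mm of rise at 1:16 is 1071 × 16 = 17136 mm.
Intermediate landings: 2 × 1800 = 3600 mm.
Developed length = 17136 + 3600 = 20736 mm.
= 20.74 m.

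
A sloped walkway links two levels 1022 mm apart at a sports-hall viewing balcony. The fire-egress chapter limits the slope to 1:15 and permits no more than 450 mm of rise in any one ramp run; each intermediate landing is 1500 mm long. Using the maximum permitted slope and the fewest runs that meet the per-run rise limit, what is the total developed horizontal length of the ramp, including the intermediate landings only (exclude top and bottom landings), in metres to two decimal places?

18.33 m

At most 450 each: 1022/450 = 2.27, giving 3 ramp runs. That means 2 intermediate landings.
Ramp run (horizontal) at 1:15: 1022 × 15 = 15330 mm.
2 intermediate landings contribute 2 × 1500 = 3000 mm.
Developed length = 15330 + 3000 = 18330 mm.
= 18.33 m.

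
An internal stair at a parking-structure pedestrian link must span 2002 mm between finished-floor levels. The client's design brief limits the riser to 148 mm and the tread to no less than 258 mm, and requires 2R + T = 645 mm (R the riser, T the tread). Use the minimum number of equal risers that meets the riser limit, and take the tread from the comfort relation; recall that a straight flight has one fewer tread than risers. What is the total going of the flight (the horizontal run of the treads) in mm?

2002 / 148 = 13.527 → round up to 14 risers.
Riser R = 2002 / 14 = 143 mm, within the 148 mm limit.
From 2R + T = 645: T = 645 − 286 = 359 mm.
Going = (14 − 1) × 359 = 4667 mm.

4667 mm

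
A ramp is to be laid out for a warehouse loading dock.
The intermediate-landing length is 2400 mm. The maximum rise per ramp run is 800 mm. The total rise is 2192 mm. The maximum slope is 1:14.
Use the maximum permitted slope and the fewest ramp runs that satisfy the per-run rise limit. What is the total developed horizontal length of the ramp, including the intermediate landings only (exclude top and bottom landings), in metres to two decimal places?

35.49 m

⌈2192/800⌉ = 3 ramp runs. That means 2 intermediate landings.
Ramp run (horizontal) at 1:14: 2192 × 14 = 30688 mm.
2 intermediate landings contribute 2 × 2400 = 4800 mm.
Developed length = 30688 + 4800 = 35488 mm.
= 35.49 m.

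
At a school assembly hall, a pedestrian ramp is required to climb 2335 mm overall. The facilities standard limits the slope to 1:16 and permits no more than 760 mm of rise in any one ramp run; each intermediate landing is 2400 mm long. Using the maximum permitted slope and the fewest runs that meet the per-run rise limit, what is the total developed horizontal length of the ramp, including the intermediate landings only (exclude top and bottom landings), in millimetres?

44560 mm

2335 / 760 = 3.072 → round up to 4 ramp runs. That means 3 intermediate landings.
Ramp run (horizontal) at 1:16: 2335 × 16 = 37360 mm.
3 intermediate landings contribute 3 × 2400 = 7200 mm.
Developed length = 37360 + 7200 = 44560 mm.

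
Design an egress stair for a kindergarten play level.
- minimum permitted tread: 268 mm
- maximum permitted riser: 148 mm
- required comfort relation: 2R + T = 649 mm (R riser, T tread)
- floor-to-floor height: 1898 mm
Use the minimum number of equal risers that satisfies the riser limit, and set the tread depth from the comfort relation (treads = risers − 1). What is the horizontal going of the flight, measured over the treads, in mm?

At most 148 each: 1898/148 = 12.82, giving 13 risers.
Each riser is 1898/13 = 146 mm (≤ 148 mm).
Tread T = 649 − 2 × 146 = 357 mm (≥ 268 mm).
Going = (13 − 1) × 357 = 4284 mm.

4284 mm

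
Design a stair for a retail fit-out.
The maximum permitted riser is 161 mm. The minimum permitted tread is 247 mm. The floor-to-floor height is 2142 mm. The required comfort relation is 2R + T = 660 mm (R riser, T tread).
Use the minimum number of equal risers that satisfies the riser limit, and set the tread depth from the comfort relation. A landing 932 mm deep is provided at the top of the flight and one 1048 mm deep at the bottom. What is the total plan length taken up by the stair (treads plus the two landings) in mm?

2142 / 161 = 13.304 → round up to 14 risers.
R = 2142 ÷ 14 = 153 mm.
From 2R + T = 660: T = 660 − 306 = 354 mm.
Going = (14 − 1) × 354 = 4602 mm.
Enclosure = 4602 + 932 + 1048 = 6582 mm.

6582 mm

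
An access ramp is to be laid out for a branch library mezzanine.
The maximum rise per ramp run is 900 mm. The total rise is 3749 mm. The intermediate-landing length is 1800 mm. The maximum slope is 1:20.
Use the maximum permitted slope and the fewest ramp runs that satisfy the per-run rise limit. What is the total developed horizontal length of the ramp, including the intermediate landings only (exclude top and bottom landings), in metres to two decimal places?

82.18 m

3749 / 900 = 4.17, so 5 ramp runs are needed. That means 4 intermediate landings.
Ramp run (horizontal) at 1:20: 3749 × 20 = 74980 mm.
4 intermediate landings contribute 4 × 1800 = 7200 mm.
Total developed length = 74980 + 7200 = 82180 mm.
= 82.18 m.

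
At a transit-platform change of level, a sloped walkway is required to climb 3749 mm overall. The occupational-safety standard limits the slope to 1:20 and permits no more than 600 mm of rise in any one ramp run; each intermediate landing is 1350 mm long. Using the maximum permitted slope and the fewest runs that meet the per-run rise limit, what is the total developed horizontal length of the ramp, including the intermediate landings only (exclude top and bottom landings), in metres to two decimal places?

83.08 m

⌈3749/600⌉ = 7 ramp runs. That means 6 intermediate landings.
Horizontal run for 3749 mm of rise at 1:20 is 3749 × 20 = 74980 mm.
Intermediate landings: 6 × 1350 = 8100 mm.
Developed length = 74980 + 8100 = 83080 mm.
= 83.08 m.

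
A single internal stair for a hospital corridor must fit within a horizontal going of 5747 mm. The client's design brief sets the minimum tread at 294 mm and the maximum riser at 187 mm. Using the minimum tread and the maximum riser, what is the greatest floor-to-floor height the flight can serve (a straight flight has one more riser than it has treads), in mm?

3740 mm

Treads that fit: ⌊5747 / 294⌋ = 19.
Risers = treads + 1 = 20.
Maximum height = 20 × 187 = 3740 mm.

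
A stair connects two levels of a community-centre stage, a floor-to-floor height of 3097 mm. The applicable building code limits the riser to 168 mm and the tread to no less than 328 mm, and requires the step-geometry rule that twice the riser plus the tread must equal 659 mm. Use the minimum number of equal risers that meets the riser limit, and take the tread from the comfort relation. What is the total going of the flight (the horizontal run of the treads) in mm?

At most 168 each: 3097/168 = 18.43, giving 19 risers.
R = 3097 ÷ 19 = 163 mm.
T = 659 − 2·163 = 333 mm, which satisfies the 328 mm minimum.
19 risers give 18 treads; going = 18 × 333 = 5994 mm.

5994 mm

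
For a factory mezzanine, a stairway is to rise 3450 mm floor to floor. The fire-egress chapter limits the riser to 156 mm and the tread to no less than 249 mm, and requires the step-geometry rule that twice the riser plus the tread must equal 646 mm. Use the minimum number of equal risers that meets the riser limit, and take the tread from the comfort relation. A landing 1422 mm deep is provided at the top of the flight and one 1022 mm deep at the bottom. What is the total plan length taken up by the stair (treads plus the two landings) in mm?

10056 mm

⌈3450/156⌉ = 23 risers.
Each riser is 3450/23 = 150 mm (≤ 156 mm).
Tread T = 646 − 2 × 150 = 346 mm (≥ 249 mm).
23 risers give 22 treads; going = 22 × 346 = 7612 mm.
Enclosure = 7612 + 1422 + 1022 = 10056 mm.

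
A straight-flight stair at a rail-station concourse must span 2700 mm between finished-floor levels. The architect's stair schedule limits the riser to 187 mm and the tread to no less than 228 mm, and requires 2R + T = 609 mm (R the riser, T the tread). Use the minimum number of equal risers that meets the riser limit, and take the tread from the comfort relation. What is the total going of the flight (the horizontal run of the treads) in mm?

3486 mm

At most 187 each: 2700/187 = 14.44, giving 15 risers.
R = 2700 ÷ 15 = 180 mm.
From 2R + T = 609: T = 609 − 360 = 249 mm.
Treads = 15 − 1 = 14; going = 14 × 249 = 3486 mm.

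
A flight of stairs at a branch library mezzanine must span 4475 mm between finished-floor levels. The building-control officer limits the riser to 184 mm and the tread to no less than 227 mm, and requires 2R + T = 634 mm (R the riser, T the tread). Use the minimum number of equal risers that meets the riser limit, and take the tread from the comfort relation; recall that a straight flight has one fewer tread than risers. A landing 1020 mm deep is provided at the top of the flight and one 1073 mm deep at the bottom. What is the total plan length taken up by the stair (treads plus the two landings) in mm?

8717 mm

4475 / 184 = 24.321 → round up to 25 risers.
Riser R = 4475 / 25 = 179 mm, within the 184 mm limit.
Tread T = 634 − 2 × 179 = 276 mm (≥ 227 mm).
Going = (25 − 1) × 276 = 6624 mm.
Add landings: 6624 + 1020 + 1073 = 8717 mm.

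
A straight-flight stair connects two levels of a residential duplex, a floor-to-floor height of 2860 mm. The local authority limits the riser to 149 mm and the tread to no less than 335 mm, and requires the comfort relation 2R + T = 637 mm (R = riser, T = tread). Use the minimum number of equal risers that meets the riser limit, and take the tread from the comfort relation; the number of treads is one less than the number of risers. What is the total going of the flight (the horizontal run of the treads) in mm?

⌈2860/149⌉ = 20 risers.
R = 2860 ÷ 20 = 143 mm.
T = 637 − 2·143 = 351 mm, which satisfies the 335 mm minimum.
20 risers give 19 treads; going = 19 × 351 = 6669 mm.

6669 mm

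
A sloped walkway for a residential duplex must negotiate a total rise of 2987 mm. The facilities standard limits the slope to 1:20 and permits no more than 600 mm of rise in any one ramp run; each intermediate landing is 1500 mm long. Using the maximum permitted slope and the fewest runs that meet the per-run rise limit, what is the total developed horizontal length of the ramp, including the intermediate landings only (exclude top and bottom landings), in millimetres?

65740 mm

2987 / 600 = 4.98, so 5 ramp runs are needed. That means 4 intermediate landings.
Horizontal run for 2987 mm of rise at 1:20 is 2987 × 20 = 59740 mm.
4 intermediate landings contribute 4 × 1500 = 6000 mm.
Developed length = 59740 + 6000 = 65740 mm.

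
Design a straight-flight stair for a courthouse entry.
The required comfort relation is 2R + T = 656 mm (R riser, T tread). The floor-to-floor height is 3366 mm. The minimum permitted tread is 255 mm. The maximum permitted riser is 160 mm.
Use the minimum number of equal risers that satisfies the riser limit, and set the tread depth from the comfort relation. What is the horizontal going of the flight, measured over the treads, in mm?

3366 / 160 = 21.038 → round up to 22 risers.
R = 3366 ÷ 22 = 153 mm.
T = 656 − 2·153 = 350 mm, which satisfies the 255 mm minimum.
22 risers give 21 treads; going = 21 × 350 = 7350 mm.

7350 mm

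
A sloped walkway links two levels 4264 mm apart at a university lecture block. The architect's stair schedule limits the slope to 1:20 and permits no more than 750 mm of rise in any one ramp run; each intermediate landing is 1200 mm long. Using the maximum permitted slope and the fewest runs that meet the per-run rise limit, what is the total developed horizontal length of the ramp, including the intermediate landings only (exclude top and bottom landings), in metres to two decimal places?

91.28 m

4264 / 750 = 5.69, so 6 ramp runs are needed. That means 5 intermediate landings.
Horizontal run for 4264 mm of rise at 1:20 is 4264 × 20 = 85280 mm.
Intermediate landings: 5 × 1200 = 6000 mm.
Total developed length = 85280 + 6000 = 91280 mm.
= 91.28 m.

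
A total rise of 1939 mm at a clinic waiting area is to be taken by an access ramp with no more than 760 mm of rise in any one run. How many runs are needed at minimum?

3 runs

⌈1939/760⌉ = 3 ramp runs.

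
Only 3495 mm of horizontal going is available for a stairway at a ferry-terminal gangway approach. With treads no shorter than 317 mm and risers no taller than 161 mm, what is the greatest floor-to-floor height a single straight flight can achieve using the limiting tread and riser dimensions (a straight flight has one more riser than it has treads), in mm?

3495 / 317 = 11.03, so 11 treads fit.
Risers = treads + 1 = 12.
Maximum height = 12 × 161 = 1932 mm.

1932 mm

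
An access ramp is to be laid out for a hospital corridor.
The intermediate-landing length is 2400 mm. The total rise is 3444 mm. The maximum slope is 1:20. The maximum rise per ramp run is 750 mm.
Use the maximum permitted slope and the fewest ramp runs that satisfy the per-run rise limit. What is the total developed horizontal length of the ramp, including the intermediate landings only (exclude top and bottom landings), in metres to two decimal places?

⌈3444/750⌉ = 5 ramp runs. That means 4 intermediate landings.
Horizontal run for 3444 mm of rise at 1:20 is 3444 × 20 = 68880 mm.
Intermediate landings: 4 × 2400 = 9600 mm.
Total developed length = 68880 + 9600 = 78480 mm.
= 78.48 m.

78.48 m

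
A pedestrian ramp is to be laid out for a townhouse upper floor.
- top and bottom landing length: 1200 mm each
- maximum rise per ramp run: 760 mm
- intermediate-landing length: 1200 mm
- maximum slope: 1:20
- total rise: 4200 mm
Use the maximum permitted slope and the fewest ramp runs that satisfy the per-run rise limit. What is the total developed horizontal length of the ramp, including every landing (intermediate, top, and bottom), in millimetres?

92400 mm

At most 760 each: 4200/760 = 5.53, giving 6 ramp runs. That means 5 intermediate landings.
Ramp run (horizontal) at 1:20: 4200 × 20 = 84000 mm.
5 intermediate landings contribute 5 × 1200 = 6000 mm.
Top and bottom landings: 2 × 1200 = 2400 mm.
Total = 84000 + 6000 + 2400 = 92400 mm.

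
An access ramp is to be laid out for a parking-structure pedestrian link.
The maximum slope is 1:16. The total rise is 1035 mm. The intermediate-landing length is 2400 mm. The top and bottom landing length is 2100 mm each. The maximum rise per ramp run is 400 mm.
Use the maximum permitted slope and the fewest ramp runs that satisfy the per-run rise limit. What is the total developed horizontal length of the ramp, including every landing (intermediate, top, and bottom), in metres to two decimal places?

25.56 m

At most 400 each: 1035/400 = 2.59, giving 3 ramp runs. That means 2 intermediate landings.
Ramp run (horizontal) at 1:16: 1035 × 16 = 16560 mm.
Intermediate landings: 2 × 2400 = 4800 mm.
Top and bottom landings: 2 × 2100 = 4200 mm.
Total = 16560 + 4800 + 4200 = 25560 mm.
= 25.56 m.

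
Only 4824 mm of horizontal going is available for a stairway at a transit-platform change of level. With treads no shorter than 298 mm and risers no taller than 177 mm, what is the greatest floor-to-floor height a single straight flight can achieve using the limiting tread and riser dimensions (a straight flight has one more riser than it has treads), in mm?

3009 mm

Treads that fit: ⌊4824 / 298⌋ = 16.
Risers = treads + 1 = 17.
Maximum height = 17 × 177 = 3009 mm.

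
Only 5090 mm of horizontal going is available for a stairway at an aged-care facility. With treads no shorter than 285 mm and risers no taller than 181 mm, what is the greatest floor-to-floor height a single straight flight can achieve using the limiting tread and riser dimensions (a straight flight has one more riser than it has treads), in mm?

3258 mm

5090 / 285 = 17.86, so 17 treads fit.
Risers = treads + 1 = 18.
Maximum height = 18 × 181 = 3258 mm.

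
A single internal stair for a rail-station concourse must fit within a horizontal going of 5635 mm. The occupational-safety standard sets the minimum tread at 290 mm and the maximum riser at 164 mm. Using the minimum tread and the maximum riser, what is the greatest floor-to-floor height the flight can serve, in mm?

3280 mm

5635 / 290 = 19.43, so 19 treads fit.
Risers = treads + 1 = 20.
Maximum height = 20 × 164 = 3280 mm.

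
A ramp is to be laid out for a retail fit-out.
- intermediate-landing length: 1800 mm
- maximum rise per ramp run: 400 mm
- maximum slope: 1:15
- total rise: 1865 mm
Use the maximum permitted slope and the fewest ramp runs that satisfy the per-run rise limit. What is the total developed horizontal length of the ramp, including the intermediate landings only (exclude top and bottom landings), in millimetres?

1865 / 400 = 4.662 → round up to 5 ramp runs. That means 4 intermediate landings.
Horizontal run for 1865 mm of rise at 1:15 is 1865 × 15 = 27975 mm.
Intermediate landings: 4 × 1800 = 7200 mm.
Total developed length = 27975 + 7200 = 35175 mm.

35175 mm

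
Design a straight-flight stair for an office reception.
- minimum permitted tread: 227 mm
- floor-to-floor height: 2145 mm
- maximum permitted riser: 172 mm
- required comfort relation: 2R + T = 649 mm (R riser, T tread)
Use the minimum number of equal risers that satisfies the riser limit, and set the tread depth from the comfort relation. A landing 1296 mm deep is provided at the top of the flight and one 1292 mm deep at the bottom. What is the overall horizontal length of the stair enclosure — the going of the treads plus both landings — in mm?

2145 / 172 = 12.471 → round up to 13 risers.
Riser R = 2145 / 13 = 165 mm, within the 172 mm limit.
From 2R + T = 649: T = 649 − 330 = 319 mm.
13 risers give 12 treads; going = 12 × 319 = 3828 mm.
Enclosure = 3828 + 1296 + 1292 = 6416 mm.

6416 mm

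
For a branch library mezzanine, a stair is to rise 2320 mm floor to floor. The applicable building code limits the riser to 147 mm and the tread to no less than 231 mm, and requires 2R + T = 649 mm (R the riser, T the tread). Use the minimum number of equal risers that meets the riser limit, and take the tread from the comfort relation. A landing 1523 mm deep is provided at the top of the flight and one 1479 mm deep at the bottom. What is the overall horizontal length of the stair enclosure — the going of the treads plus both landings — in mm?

8387 mm

At most 147 each: 2320/147 = 15.78, giving 16 risers.
Each riser is 2320/16 = 145 mm (≤ 147 mm).
From 2R + T = 649: T = 649 − 290 = 359 mm.
16 risers give 15 treads; going = 15 × 359 = 5385 mm.
Enclosure = 5385 + 1523 + 1479 = 8387 mm.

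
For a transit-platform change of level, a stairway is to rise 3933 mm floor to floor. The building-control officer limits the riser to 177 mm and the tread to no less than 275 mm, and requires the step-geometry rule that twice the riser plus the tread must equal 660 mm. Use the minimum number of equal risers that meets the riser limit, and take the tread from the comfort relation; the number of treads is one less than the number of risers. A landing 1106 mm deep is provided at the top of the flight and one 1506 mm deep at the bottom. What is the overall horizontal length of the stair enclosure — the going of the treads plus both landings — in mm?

9608 mm

3933 / 177 = 22.220 → round up to 23 risers.
R = 3933 ÷ 23 = 171 mm.
From 2R + T = 660: T = 660 − 342 = 318 mm.
Going = (23 − 1) × 318 = 6996 mm.
Add landings: 6996 + 1106 + 1506 = 9608 mm.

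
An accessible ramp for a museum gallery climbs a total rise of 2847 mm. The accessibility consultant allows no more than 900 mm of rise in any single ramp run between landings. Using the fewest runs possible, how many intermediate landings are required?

3 intermediate landings

2847 / 900 = 3.163 → round up to 4 ramp runs.
4 runs are separated by 3 intermediate landings.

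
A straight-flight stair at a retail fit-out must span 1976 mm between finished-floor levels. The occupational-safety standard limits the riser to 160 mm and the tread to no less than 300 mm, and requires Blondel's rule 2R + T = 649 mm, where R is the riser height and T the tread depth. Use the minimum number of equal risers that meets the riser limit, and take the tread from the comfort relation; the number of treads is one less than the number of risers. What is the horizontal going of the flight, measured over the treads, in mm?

1976 / 160 = 12.35, so 13 risers are needed.
Each riser is 1976/13 = 152 mm (≤ 160 mm).
Tread T = 649 − 2 × 152 = 345 mm (≥ 300 mm).
Going = (13 − 1) × 345 = 4140 mm.

4140 mm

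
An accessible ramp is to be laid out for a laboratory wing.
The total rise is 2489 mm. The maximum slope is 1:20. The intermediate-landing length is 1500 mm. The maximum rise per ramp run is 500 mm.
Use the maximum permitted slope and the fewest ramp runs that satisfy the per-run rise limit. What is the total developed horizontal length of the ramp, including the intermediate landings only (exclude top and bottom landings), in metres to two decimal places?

2489 / 500 = 4.978 → round up to 5 ramp runs. That means 4 intermediate landings.
Ramp run (horizontal) at 1:20: 2489 × 20 = 49780 mm.
4 intermediate landings contribute 4 × 1500 = 6000 mm.
Total developed length = 49780 + 6000 = 55780 mm.
= 55.78 m.

55.78 m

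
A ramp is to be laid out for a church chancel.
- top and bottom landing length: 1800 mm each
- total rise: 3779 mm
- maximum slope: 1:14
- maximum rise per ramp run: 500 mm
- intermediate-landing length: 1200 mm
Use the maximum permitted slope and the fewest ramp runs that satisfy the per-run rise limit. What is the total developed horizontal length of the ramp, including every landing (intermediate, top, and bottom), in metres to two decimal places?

64.91 m

At most 500 each: 3779/500 = 7.56, giving 8 ramp runs. That means 7 intermediate landings.
Ramp run (horizontal) at 1:14: 3779 × 14 = 52906 mm.
7 intermediate landings contribute 7 × 1200 = 8400 mm.
Top and bottom landings: 2 × 1800 = 3600 mm.
Total = 52906 + 8400 + 3600 = 64906 mm.
= 64.91 m.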